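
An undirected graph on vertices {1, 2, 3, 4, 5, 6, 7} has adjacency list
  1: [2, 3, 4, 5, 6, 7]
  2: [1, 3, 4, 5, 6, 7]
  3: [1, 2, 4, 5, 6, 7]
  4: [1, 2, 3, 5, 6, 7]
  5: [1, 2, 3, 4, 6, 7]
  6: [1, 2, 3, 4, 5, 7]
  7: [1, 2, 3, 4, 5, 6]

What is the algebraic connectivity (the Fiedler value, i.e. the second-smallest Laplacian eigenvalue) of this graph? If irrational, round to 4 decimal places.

7

With the vertex order [1, 2, 3, 4, 5, 6, 7], the degrees are [6, 6, 6, 6, 6, 6, 6], giving D = diag(6, 6, 6, 6, 6, 6, 6) and L = D - A. The smallest Laplacian eigenvalue is always 0. The next one, lambda_2 = 7, measures how hard the graph is to disconnect: larger values mean better connectivity. The largest eigenvalue, 7, is at most the vertex count 7. There is one zero in the spectrum, matching the 1 component.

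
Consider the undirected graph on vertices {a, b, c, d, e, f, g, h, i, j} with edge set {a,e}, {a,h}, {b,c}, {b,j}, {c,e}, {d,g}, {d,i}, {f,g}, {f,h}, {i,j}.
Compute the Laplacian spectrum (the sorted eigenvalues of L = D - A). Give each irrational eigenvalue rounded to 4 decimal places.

[0, 0.3820, 0.3820, 1.3820, 1.3820, 2.6180, 2.6180, 3.6180, 3.6180, 4]

With the vertex order [a, b, c, d, e, f, g, h, i, j], the degrees are [2, 2, 2, 2, 2, 2, 2, 2, 2, 2], giving D = diag(2, 2, 2, 2, 2, 2, 2, 2, 2, 2) and L = D - A. Diagonalising L (or applying a numerical eigensolver to the 10x10 matrix) gives the spectrum above. By the matrix-tree theorem the graph has (1/10) * product of the nonzero eigenvalues = 10 spanning trees. The largest eigenvalue, 4, is at most the vertex count 10.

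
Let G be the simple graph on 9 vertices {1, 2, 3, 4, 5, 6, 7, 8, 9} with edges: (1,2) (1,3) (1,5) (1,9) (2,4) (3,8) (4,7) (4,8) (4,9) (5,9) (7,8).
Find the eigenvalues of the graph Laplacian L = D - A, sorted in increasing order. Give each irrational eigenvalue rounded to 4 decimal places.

[0, 0, 0.9315, 1.6364, 1.7901, 3.2990, 3.7676, 4.9324, 5.6430]

Each diagonal entry of L is the vertex degree and each off-diagonal entry is -1 where an edge is present, 0 otherwise; in the order [1, 2, 3, 4, 5, 6, 7, 8, 9] the diagonal is [4, 2, 2, 4, 2, 0, 2, 3, 3]. The multiplicity of 0 as a Laplacian eigenvalue equals the number of connected components. The 2 zero eigenvalues correspond to the 2 connected components. The eigenvalues sum to 22, which equals trace(L) = 2|E|.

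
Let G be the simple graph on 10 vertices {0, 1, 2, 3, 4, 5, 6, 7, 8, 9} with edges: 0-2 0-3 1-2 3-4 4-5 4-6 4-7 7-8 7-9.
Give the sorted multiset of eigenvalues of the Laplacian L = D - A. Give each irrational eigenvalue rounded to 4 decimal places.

[0, 0.1592, 0.4563, 1, 1, 1, 2.2121, 3.2583, 3.5836, 5.3305]

Each diagonal entry of L is the vertex degree and each off-diagonal entry is -1 where an edge is present, 0 otherwise; in the order [0, 1, 2, 3, 4, 5, 6, 7, 8, 9] the diagonal is [2, 1, 2, 2, 4, 1, 1, 3, 1, 1]. Diagonalising L (or applying a numerical eigensolver to the 10x10 matrix) gives the spectrum above. The single zero eigenvalue shows the graph is connected. The largest eigenvalue, 5.3305, is at most the vertex count 10.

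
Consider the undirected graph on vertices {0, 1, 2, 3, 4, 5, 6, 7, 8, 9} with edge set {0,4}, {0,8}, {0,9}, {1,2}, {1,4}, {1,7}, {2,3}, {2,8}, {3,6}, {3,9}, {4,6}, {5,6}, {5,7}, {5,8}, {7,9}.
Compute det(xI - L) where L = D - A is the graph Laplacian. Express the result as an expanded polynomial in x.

x^10 - 30x^9 + 390x^8 - 2880x^7 + 13305x^6 - 39882x^5 + 77640x^4 - 94800x^3 + 66000x^2 - 20000x

Each diagonal entry of L is the vertex degree and each off-diagonal entry is -1 where an edge is present, 0 otherwise; in the order [0, 1, 2, 3, 4, 5, 6, 7, 8, 9] the diagonal is [3, 3, 3, 3, 3, 3, 3, 3, 3, 3]. L has integer entries, so p(x) = det(xI - L) has integer coefficients. Expanding the determinant yields x^10 - 30x^9 + 390x^8 - 2880x^7 + 13305x^6 - 39882x^5 + 77640x^4 - 94800x^3 + 66000x^2 - 20000x. Since p(0) = det(-L) = 0, x divides p(x). By the matrix-tree theorem the graph has (1/10) * product of the nonzero eigenvalues = 2000 spanning trees.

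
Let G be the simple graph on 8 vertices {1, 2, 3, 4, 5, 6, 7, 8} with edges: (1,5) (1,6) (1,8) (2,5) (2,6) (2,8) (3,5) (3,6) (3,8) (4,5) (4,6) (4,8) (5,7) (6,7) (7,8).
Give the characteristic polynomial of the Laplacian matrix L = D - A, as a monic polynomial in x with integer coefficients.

Reading degrees in the order [1, 2, 3, 4, 5, 6, 7, 8] gives [3, 3, 3, 3, 5, 5, 3, 5]; set D = diag(3, 3, 3, 3, 5, 5, 3, 5) and form L = D - A. L has integer entries, so p(x) = det(xI - L) has integer coefficients. Expanding the determinant yields x^8 - 30x^7 + 375x^6 - 2540x^5 + 10095x^4 - 23598x^3 + 30105x^2 - 16200x. Since p(0) = det(-L) = 0, x divides p(x). The eigenvalues sum to 30, which equals trace(L) = 2|E|. The largest eigenvalue, 8, is at most the vertex count 8.

x^8 - 30x^7 + 375x^6 - 2540x^5 + 10095x^4 - 23598x^3 + 30105x^2 - 16200x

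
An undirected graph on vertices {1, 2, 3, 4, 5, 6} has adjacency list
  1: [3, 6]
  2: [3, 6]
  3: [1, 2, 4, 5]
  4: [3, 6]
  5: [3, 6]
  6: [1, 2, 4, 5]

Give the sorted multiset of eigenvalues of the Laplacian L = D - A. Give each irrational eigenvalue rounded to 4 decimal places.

Each diagonal entry of L is the vertex degree and each off-diagonal entry is -1 where an edge is present, 0 otherwise; in the order [1, 2, 3, 4, 5, 6] the diagonal is [2, 2, 4, 2, 2, 4]. L is symmetric positive semidefinite, so every eigenvalue is real and nonnegative. The eigenvalues sum to 16, which equals trace(L) = 2|E|.

[0, 2, 2, 2, 4, 6]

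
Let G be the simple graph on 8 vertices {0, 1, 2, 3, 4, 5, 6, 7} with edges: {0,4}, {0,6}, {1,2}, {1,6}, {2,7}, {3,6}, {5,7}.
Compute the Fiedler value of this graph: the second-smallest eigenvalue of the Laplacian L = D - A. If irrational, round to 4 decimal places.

Reading degrees in the order [0, 1, 2, 3, 4, 5, 6, 7] gives [2, 2, 2, 1, 1, 1, 3, 2]; set D = diag(2, 2, 2, 1, 1, 1, 3, 2) and form L = D - A. The smallest Laplacian eigenvalue is always 0. The next one, lambda_2 = 0.1864, measures how hard the graph is to disconnect: larger values mean better connectivity. By the matrix-tree theorem the graph has (1/8) * product of the nonzero eigenvalues = 1 spanning tree.

0.1864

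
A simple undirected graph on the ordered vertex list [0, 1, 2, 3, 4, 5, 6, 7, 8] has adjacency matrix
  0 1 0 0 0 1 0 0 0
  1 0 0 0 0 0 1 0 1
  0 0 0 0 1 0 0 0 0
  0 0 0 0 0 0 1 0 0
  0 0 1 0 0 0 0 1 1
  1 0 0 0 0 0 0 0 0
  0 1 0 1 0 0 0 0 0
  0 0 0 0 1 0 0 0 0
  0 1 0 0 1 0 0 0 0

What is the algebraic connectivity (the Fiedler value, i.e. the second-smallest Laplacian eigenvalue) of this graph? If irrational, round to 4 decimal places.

With the vertex order [0, 1, 2, 3, 4, 5, 6, 7, 8], the degrees are [2, 3, 1, 1, 3, 1, 2, 1, 2], giving D = diag(2, 3, 1, 1, 3, 1, 2, 1, 2) and L = D - A. The sorted Laplacian eigenvalues are [0, 0.1953, 0.3820, 1, 1.2108, 2.1449, 2.6180, 3.9064, 4.5426]; the algebraic connectivity is the second entry, 0.1953. By the matrix-tree theorem the graph has (1/9) * product of the nonzero eigenvalues = 1 spanning tree. The eigenvalues sum to 16, which equals trace(L) = 2|E|.

0.1953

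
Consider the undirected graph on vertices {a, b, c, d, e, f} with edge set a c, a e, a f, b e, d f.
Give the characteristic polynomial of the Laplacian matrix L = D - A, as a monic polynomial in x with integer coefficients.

x^6 - 10x^5 + 35x^4 - 52x^3 + 31x^2 - 6x

Each diagonal entry of L is the vertex degree and each off-diagonal entry is -1 where an edge is present, 0 otherwise; in the order [a, b, c, d, e, f] the diagonal is [3, 1, 1, 1, 2, 2]. Computing det(xI - L) by cofactor expansion (or equivalently via sum-over-permutations) gives x^6 - 10x^5 + 35x^4 - 52x^3 + 31x^2 - 6x. The coefficient of x^5 equals -trace(L) = -10, matching the sum of degrees. The eigenvalues sum to 10, which equals trace(L) = 2|E|.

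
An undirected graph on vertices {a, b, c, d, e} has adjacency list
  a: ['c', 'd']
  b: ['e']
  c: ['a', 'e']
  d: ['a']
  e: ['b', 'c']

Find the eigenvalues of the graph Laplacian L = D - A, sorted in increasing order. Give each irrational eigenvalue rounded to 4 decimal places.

[0, 0.3820, 1.3820, 2.6180, 3.6180]

Reading degrees in the order [a, b, c, d, e] gives [2, 1, 2, 1, 2]; set D = diag(2, 1, 2, 1, 2) and form L = D - A. Since every row of L sums to 0, the all-ones vector is in the kernel and 0 is an eigenvalue. By the matrix-tree theorem the graph has (1/5) * product of the nonzero eigenvalues = 1 spanning tree.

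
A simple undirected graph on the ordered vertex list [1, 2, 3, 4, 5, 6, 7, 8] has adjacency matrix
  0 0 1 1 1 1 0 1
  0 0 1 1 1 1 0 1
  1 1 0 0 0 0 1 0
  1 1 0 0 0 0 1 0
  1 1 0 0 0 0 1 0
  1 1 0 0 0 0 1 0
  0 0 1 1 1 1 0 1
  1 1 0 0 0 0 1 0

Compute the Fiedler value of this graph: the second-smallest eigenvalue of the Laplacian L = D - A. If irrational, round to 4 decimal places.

3

With the vertex order [1, 2, 3, 4, 5, 6, 7, 8], the degrees are [5, 5, 3, 3, 3, 3, 5, 3], giving D = diag(5, 5, 3, 3, 3, 3, 5, 3) and L = D - A. The sorted Laplacian eigenvalues are [0, 3, 3, 3, 3, 5, 5, 8]; the algebraic connectivity is the second entry, 3.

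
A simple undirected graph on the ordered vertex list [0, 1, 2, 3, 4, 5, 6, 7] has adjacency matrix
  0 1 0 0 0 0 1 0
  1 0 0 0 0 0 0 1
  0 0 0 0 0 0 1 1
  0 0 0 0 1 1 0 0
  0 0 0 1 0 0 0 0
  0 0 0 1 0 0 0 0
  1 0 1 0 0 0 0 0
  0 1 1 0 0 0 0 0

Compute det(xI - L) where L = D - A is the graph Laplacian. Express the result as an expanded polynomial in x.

With the vertex order [0, 1, 2, 3, 4, 5, 6, 7], the degrees are [2, 2, 2, 2, 1, 1, 2, 2], giving D = diag(2, 2, 2, 2, 1, 1, 2, 2) and L = D - A. Computing det(xI - L) by cofactor expansion (or equivalently via sum-over-permutations) gives x^8 - 14x^7 + 78x^6 - 220x^5 + 330x^4 - 250x^3 + 75x^2. The coefficient of x^7 equals -trace(L) = -14, matching the sum of degrees. There are 2 zeros in the spectrum, matching the 2 components.

x^8 - 14x^7 + 78x^6 - 220x^5 + 330x^4 - 250x^3 + 75x^2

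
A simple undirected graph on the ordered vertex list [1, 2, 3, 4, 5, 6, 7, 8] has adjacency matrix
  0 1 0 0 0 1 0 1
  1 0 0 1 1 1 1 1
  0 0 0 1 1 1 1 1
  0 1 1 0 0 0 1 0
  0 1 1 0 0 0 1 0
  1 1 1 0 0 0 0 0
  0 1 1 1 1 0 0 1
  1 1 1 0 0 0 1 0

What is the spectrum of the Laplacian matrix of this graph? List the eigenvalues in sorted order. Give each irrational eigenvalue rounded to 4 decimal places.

With the vertex order [1, 2, 3, 4, 5, 6, 7, 8], the degrees are [3, 6, 5, 3, 3, 3, 5, 4], giving D = diag(3, 6, 5, 3, 3, 3, 5, 4) and L = D - A. The multiplicity of 0 as a Laplacian eigenvalue equals the number of connected components. The single zero eigenvalue shows the graph is connected.

[0, 1.9922, 3, 3.3310, 4.2268, 5.6649, 6.1983, 7.5868]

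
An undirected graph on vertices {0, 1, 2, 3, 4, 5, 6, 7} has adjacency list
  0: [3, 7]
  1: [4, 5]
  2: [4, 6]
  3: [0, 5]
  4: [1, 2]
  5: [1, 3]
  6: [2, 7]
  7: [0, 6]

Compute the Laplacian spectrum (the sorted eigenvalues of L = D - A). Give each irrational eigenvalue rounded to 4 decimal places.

With the vertex order [0, 1, 2, 3, 4, 5, 6, 7], the degrees are [2, 2, 2, 2, 2, 2, 2, 2], giving D = diag(2, 2, 2, 2, 2, 2, 2, 2) and L = D - A. Diagonalising L (or applying a numerical eigensolver to the 8x8 matrix) gives the spectrum above. There is one zero in the spectrum, matching the 1 component. The largest eigenvalue, 4, is at most the vertex count 8.

[0, 0.5858, 0.5858, 2, 2, 3.4142, 3.4142, 4]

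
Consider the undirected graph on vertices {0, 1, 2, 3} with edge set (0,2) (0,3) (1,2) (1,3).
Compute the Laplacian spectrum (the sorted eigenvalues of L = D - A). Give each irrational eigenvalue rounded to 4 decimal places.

[0, 2, 2, 4]

Reading degrees in the order [0, 1, 2, 3] gives [2, 2, 2, 2]; set D = diag(2, 2, 2, 2) and form L = D - A. Since every row of L sums to 0, the all-ones vector is in the kernel and 0 is an eigenvalue. The largest eigenvalue, 4, is at most the vertex count 4.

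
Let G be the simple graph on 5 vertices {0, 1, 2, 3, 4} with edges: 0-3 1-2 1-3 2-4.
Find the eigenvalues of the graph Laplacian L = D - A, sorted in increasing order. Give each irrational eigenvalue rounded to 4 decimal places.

[0, 0.3820, 1.3820, 2.6180, 3.6180]

Each diagonal entry of L is the vertex degree and each off-diagonal entry is -1 where an edge is present, 0 otherwise; in the order [0, 1, 2, 3, 4] the diagonal is [1, 2, 2, 2, 1]. L is symmetric positive semidefinite, so every eigenvalue is real and nonnegative.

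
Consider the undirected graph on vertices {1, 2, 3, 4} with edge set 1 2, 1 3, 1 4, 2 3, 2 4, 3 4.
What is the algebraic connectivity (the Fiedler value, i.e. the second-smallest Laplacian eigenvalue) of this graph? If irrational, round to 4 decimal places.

Reading degrees in the order [1, 2, 3, 4] gives [3, 3, 3, 3]; set D = diag(3, 3, 3, 3) and form L = D - A. The sorted Laplacian eigenvalues are [0, 4, 4, 4]; the algebraic connectivity is the second entry, 4. By the matrix-tree theorem the graph has (1/4) * product of the nonzero eigenvalues = 16 spanning trees. There is one zero in the spectrum, matching the 1 component.

4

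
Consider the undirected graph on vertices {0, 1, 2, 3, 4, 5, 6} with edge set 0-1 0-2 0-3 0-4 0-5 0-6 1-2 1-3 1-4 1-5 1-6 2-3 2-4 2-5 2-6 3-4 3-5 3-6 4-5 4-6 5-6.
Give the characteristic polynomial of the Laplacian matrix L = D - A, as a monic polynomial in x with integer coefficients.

x^7 - 42x^6 + 735x^5 - 6860x^4 + 36015x^3 - 100842x^2 + 117649x

Each diagonal entry of L is the vertex degree and each off-diagonal entry is -1 where an edge is present, 0 otherwise; in the order [0, 1, 2, 3, 4, 5, 6] the diagonal is [6, 6, 6, 6, 6, 6, 6]. L has integer entries, so p(x) = det(xI - L) has integer coefficients. Expanding the determinant yields x^7 - 42x^6 + 735x^5 - 6860x^4 + 36015x^3 - 100842x^2 + 117649x. The constant term is 0 because L is singular (the all-ones vector lies in its kernel). The eigenvalues sum to 42, which equals trace(L) = 2|E|. By the matrix-tree theorem the graph has (1/7) * product of the nonzero eigenvalues = 16807 spanning trees.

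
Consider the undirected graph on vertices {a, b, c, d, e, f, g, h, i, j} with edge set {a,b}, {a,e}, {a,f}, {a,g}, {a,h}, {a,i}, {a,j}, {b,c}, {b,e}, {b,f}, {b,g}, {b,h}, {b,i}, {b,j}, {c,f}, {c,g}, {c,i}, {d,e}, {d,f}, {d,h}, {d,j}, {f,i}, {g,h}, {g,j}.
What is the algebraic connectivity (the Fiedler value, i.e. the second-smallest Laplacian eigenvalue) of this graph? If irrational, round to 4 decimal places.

Each diagonal entry of L is the vertex degree and each off-diagonal entry is -1 where an edge is present, 0 otherwise; in the order [a, b, c, d, e, f, g, h, i, j] the diagonal is [7, 8, 4, 4, 3, 5, 5, 4, 4, 4]. Computing the eigenvalues of L and sorting gives [0, 2.3438, 3.0355, 4, 4, 4.6482, 5.8698, 6.5567, 8.3790, 9.1670]. The Fiedler value lambda_2 = 2.3438 is strictly positive, so the graph is connected. The eigenvalues sum to 48, which equals trace(L) = 2|E|.

2.3438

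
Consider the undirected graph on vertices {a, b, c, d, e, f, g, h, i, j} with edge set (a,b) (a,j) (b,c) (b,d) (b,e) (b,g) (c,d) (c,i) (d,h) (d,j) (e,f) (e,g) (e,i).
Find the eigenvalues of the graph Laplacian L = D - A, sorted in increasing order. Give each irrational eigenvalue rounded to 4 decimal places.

Reading degrees in the order [a, b, c, d, e, f, g, h, i, j] gives [2, 5, 3, 4, 4, 1, 2, 1, 2, 2]; set D = diag(2, 5, 3, 4, 4, 1, 2, 1, 2, 2) and form L = D - A. The multiplicity of 0 as a Laplacian eigenvalue equals the number of connected components. The single zero eigenvalue shows the graph is connected. The eigenvalues sum to 26, which equals trace(L) = 2|E|.

[0, 0.5317, 0.9193, 1.1631, 1.6410, 2.6676, 2.8613, 4.5547, 5.2037, 6.4575]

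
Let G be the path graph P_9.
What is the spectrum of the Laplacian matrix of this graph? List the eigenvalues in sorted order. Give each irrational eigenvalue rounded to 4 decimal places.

The graph has 9 vertices and degree multiset [2, 2, 2, 2, 2, 2, 2, 1, 1]; D is the diagonal matrix of degrees and L = D - A. Diagonalising L (or applying a numerical eigensolver to the 9x9 matrix) gives the spectrum above. The single zero eigenvalue shows the graph is connected.

[0, 0.1206, 0.4679, 1, 1.6527, 2.3473, 3, 3.5321, 3.8794]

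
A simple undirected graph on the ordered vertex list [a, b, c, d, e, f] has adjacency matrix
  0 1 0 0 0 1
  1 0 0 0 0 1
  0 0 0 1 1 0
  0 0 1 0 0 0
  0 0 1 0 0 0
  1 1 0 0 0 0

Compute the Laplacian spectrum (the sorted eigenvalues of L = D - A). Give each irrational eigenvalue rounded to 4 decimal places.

Reading degrees in the order [a, b, c, d, e, f] gives [2, 2, 2, 1, 1, 2]; set D = diag(2, 2, 2, 1, 1, 2) and form L = D - A. L is symmetric positive semidefinite, so every eigenvalue is real and nonnegative. The 2 zero eigenvalues correspond to the 2 connected components.

[0, 0, 1, 3, 3, 3]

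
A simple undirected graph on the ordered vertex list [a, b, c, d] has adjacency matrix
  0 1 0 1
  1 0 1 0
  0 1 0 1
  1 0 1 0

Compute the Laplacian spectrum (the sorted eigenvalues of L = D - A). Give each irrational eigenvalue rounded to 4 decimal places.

Each diagonal entry of L is the vertex degree and each off-diagonal entry is -1 where an edge is present, 0 otherwise; in the order [a, b, c, d] the diagonal is [2, 2, 2, 2]. L is symmetric positive semidefinite, so every eigenvalue is real and nonnegative.

[0, 2, 2, 4]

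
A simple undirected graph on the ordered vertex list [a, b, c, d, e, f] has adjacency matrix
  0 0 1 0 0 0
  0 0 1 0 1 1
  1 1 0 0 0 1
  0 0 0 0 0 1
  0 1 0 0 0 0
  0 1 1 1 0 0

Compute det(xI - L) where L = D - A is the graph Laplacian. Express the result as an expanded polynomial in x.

x^6 - 12x^5 + 51x^4 - 92x^3 + 69x^2 - 18x

Reading degrees in the order [a, b, c, d, e, f] gives [1, 3, 3, 1, 1, 3]; set D = diag(1, 3, 3, 1, 1, 3) and form L = D - A. Computing det(xI - L) by cofactor expansion (or equivalently via sum-over-permutations) gives x^6 - 12x^5 + 51x^4 - 92x^3 + 69x^2 - 18x. The coefficient of x^5 equals -trace(L) = -12, matching the sum of degrees.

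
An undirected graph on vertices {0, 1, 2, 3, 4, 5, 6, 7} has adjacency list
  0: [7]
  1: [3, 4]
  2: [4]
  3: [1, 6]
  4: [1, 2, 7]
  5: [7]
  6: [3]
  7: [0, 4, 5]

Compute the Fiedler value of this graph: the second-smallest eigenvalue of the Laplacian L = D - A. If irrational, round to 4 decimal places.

With the vertex order [0, 1, 2, 3, 4, 5, 6, 7], the degrees are [1, 2, 1, 2, 3, 1, 1, 3], giving D = diag(1, 2, 1, 2, 3, 1, 1, 3) and L = D - A. Computing the eigenvalues of L and sorting gives [0, 0.2243, 0.5858, 1, 1.4108, 2.7237, 3.4142, 4.6412]. The Fiedler value lambda_2 = 0.2243 is strictly positive, so the graph is connected. The eigenvalues sum to 14, which equals trace(L) = 2|E|.

0.2243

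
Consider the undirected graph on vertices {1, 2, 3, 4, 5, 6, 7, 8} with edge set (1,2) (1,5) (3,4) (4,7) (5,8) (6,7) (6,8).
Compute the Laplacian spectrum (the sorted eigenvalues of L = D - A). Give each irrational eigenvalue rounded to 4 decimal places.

[0, 0.1522, 0.5858, 1.2346, 2, 2.7654, 3.4142, 3.8478]

Each diagonal entry of L is the vertex degree and each off-diagonal entry is -1 where an edge is present, 0 otherwise; in the order [1, 2, 3, 4, 5, 6, 7, 8] the diagonal is [2, 1, 1, 2, 2, 2, 2, 2]. The multiplicity of 0 as a Laplacian eigenvalue equals the number of connected components.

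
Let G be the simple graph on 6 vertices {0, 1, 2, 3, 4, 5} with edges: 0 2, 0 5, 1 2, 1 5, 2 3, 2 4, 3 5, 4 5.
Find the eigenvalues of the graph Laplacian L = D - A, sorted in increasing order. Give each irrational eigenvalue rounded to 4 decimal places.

Reading degrees in the order [0, 1, 2, 3, 4, 5] gives [2, 2, 4, 2, 2, 4]; set D = diag(2, 2, 4, 2, 2, 4) and form L = D - A. Since every row of L sums to 0, the all-ones vector is in the kernel and 0 is an eigenvalue. The single zero eigenvalue shows the graph is connected. By the matrix-tree theorem the graph has (1/6) * product of the nonzero eigenvalues = 32 spanning trees.

[0, 2, 2, 2, 4, 6]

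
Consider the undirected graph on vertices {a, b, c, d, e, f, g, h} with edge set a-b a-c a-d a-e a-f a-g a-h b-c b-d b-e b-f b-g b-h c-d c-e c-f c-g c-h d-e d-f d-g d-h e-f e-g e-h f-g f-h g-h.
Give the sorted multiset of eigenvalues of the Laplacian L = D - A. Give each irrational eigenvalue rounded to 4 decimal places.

With the vertex order [a, b, c, d, e, f, g, h], the degrees are [7, 7, 7, 7, 7, 7, 7, 7], giving D = diag(7, 7, 7, 7, 7, 7, 7, 7) and L = D - A. Diagonalising L (or applying a numerical eigensolver to the 8x8 matrix) gives the spectrum above. The eigenvalues sum to 56, which equals trace(L) = 2|E|.

[0, 8, 8, 8, 8, 8, 8, 8]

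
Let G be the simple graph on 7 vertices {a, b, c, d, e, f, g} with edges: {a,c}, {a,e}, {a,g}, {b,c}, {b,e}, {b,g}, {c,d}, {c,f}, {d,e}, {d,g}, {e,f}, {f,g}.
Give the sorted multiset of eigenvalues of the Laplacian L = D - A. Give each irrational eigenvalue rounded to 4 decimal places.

[0, 3, 3, 3, 4, 4, 7]

Each diagonal entry of L is the vertex degree and each off-diagonal entry is -1 where an edge is present, 0 otherwise; in the order [a, b, c, d, e, f, g] the diagonal is [3, 3, 4, 3, 4, 3, 4]. L is symmetric positive semidefinite, so every eigenvalue is real and nonnegative. By the matrix-tree theorem the graph has (1/7) * product of the nonzero eigenvalues = 432 spanning trees. There is one zero in the spectrum, matching the 1 component.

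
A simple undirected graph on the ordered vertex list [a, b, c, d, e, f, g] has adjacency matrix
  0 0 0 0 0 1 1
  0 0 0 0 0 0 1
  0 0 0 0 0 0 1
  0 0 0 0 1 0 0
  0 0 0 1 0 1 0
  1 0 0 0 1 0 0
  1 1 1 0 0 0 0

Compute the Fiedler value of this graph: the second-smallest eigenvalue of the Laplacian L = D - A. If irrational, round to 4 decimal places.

0.2254

Reading degrees in the order [a, b, c, d, e, f, g] gives [2, 1, 1, 1, 2, 2, 3]; set D = diag(2, 1, 1, 1, 2, 2, 3) and form L = D - A. Computing the eigenvalues of L and sorting gives [0, 0.2254, 1, 1, 2.1859, 3.3604, 4.2283]. The Fiedler value lambda_2 = 0.2254 is strictly positive, so the graph is connected. There is one zero in the spectrum, matching the 1 component.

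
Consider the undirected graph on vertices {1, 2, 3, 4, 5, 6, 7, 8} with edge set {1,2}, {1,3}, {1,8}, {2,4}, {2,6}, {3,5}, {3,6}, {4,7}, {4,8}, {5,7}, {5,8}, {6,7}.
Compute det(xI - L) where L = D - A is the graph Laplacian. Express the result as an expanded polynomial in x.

Each diagonal entry of L is the vertex degree and each off-diagonal entry is -1 where an edge is present, 0 otherwise; in the order [1, 2, 3, 4, 5, 6, 7, 8] the diagonal is [3, 3, 3, 3, 3, 3, 3, 3]. L has integer entries, so p(x) = det(xI - L) has integer coefficients. Expanding the determinant yields x^8 - 24x^7 + 240x^6 - 1296x^5 + 4080x^4 - 7488x^3 + 7424x^2 - 3072x. The constant term is 0 because L is singular (the all-ones vector lies in its kernel). The eigenvalues sum to 24, which equals trace(L) = 2|E|.

x^8 - 24x^7 + 240x^6 - 1296x^5 + 4080x^4 - 7488x^3 + 7424x^2 - 3072x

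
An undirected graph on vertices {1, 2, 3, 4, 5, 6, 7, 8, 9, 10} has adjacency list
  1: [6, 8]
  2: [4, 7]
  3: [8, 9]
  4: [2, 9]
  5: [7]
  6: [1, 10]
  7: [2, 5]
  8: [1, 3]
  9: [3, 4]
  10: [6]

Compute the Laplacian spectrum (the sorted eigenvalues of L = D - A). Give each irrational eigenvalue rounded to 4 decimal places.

With the vertex order [1, 2, 3, 4, 5, 6, 7, 8, 9, 10], the degrees are [2, 2, 2, 2, 1, 2, 2, 2, 2, 1], giving D = diag(2, 2, 2, 2, 1, 2, 2, 2, 2, 1) and L = D - A. L is symmetric positive semidefinite, so every eigenvalue is real and nonnegative.

[0, 0.0979, 0.3820, 0.8244, 1.3820, 2, 2.6180, 3.1756, 3.6180, 3.9021]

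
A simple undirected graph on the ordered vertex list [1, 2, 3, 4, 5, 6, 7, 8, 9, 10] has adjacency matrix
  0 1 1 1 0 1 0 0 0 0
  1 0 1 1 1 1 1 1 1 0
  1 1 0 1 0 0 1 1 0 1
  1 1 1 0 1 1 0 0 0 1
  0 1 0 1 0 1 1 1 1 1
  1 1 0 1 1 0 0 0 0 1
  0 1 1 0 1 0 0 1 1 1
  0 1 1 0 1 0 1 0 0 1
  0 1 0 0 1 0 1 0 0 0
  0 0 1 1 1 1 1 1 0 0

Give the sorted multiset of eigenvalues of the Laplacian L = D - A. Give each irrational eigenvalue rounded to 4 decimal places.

Each diagonal entry of L is the vertex degree and each off-diagonal entry is -1 where an edge is present, 0 otherwise; in the order [1, 2, 3, 4, 5, 6, 7, 8, 9, 10] the diagonal is [4, 8, 6, 6, 7, 5, 6, 5, 3, 6]. The multiplicity of 0 as a Laplacian eigenvalue equals the number of connected components. The eigenvalues sum to 56, which equals trace(L) = 2|E|.

[0, 2.5762, 3.6145, 4.7483, 6.0670, 6.7304, 7.1296, 7.2531, 8.5265, 9.3545]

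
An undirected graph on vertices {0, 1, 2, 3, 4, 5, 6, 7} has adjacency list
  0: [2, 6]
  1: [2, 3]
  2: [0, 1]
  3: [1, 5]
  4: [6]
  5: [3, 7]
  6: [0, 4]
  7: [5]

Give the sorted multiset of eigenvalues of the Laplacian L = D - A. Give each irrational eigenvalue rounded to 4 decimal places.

[0, 0.1522, 0.5858, 1.2346, 2, 2.7654, 3.4142, 3.8478]

Each diagonal entry of L is the vertex degree and each off-diagonal entry is -1 where an edge is present, 0 otherwise; in the order [0, 1, 2, 3, 4, 5, 6, 7] the diagonal is [2, 2, 2, 2, 1, 2, 2, 1]. Since every row of L sums to 0, the all-ones vector is in the kernel and 0 is an eigenvalue. The single zero eigenvalue shows the graph is connected. There is one zero in the spectrum, matching the 1 component.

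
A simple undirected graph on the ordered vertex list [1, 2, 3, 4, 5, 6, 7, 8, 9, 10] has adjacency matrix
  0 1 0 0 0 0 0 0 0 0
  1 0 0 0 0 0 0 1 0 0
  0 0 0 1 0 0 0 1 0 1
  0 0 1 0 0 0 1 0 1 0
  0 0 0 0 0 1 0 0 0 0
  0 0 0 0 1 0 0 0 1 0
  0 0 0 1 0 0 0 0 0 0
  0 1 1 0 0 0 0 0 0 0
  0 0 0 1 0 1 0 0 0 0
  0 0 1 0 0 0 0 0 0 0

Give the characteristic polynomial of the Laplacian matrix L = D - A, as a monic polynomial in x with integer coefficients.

With the vertex order [1, 2, 3, 4, 5, 6, 7, 8, 9, 10], the degrees are [1, 2, 3, 3, 1, 2, 1, 2, 2, 1], giving D = diag(1, 2, 3, 3, 1, 2, 1, 2, 2, 1) and L = D - A. L has integer entries, so p(x) = det(xI - L) has integer coefficients. Expanding the determinant yields x^10 - 18x^9 + 134x^8 - 536x^7 + 1253x^6 - 1746x^5 + 1420x^4 - 632x^3 + 135x^2 - 10x. Since p(0) = det(-L) = 0, x divides p(x). By the matrix-tree theorem the graph has (1/10) * product of the nonzero eigenvalues = 1 spanning tree.

x^10 - 18x^9 + 134x^8 - 536x^7 + 1253x^6 - 1746x^5 + 1420x^4 - 632x^3 + 135x^2 - 10x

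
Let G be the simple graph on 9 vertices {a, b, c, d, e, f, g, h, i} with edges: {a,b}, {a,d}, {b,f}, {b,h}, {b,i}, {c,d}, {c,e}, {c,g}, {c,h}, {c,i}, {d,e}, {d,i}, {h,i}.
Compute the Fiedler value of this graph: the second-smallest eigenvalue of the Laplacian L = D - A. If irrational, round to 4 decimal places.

Each diagonal entry of L is the vertex degree and each off-diagonal entry is -1 where an edge is present, 0 otherwise; in the order [a, b, c, d, e, f, g, h, i] the diagonal is [2, 4, 5, 4, 2, 1, 1, 3, 4]. The sorted Laplacian eigenvalues are [0, 0.6492, 1.0452, 1.7345, 1.9641, 3.8805, 4.6797, 5.8000, 6.2467]; the algebraic connectivity is the second entry, 0.6492. By the matrix-tree theorem the graph has (1/9) * product of the nonzero eigenvalues = 169 spanning trees. The eigenvalues sum to 26, which equals trace(L) = 2|E|.

0.6492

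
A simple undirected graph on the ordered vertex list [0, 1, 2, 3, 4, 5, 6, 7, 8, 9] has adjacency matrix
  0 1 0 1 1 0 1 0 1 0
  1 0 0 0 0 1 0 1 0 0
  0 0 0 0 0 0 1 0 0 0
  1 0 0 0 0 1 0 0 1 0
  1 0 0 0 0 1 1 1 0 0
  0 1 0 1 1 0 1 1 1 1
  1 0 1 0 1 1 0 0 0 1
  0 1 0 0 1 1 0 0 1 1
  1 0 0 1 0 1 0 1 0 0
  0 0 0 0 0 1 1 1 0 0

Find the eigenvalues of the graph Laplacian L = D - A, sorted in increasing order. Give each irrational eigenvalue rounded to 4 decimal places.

[0, 0.8542, 2.2676, 2.8067, 3.4365, 4.2019, 4.9787, 6.2048, 6.8432, 8.4065]

Reading degrees in the order [0, 1, 2, 3, 4, 5, 6, 7, 8, 9] gives [5, 3, 1, 3, 4, 7, 5, 5, 4, 3]; set D = diag(5, 3, 1, 3, 4, 7, 5, 5, 4, 3) and form L = D - A. Since every row of L sums to 0, the all-ones vector is in the kernel and 0 is an eigenvalue. The single zero eigenvalue shows the graph is connected. By the matrix-tree theorem the graph has (1/10) * product of the nonzero eigenvalues = 13950 spanning trees.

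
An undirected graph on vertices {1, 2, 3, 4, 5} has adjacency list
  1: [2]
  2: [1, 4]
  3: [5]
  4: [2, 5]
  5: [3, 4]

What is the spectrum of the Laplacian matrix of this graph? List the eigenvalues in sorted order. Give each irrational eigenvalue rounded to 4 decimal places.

Each diagonal entry of L is the vertex degree and each off-diagonal entry is -1 where an edge is present, 0 otherwise; in the order [1, 2, 3, 4, 5] the diagonal is [1, 2, 1, 2, 2]. Since every row of L sums to 0, the all-ones vector is in the kernel and 0 is an eigenvalue. The single zero eigenvalue shows the graph is connected.

[0, 0.3820, 1.3820, 2.6180, 3.6180]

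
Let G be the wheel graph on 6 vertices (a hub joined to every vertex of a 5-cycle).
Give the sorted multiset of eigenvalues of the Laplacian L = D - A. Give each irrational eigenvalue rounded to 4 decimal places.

The graph has 6 vertices and degree multiset [5, 3, 3, 3, 3, 3]; D is the diagonal matrix of degrees and L = D - A. The multiplicity of 0 as a Laplacian eigenvalue equals the number of connected components. The single zero eigenvalue shows the graph is connected.

[0, 2.3820, 2.3820, 4.6180, 4.6180, 6]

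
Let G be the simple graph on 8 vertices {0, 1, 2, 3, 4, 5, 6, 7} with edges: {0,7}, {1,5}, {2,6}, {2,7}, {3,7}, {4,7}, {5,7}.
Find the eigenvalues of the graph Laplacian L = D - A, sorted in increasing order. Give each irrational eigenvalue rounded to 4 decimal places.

[0, 0.3820, 0.5607, 1, 1, 2.3389, 2.6180, 6.1004]

Each diagonal entry of L is the vertex degree and each off-diagonal entry is -1 where an edge is present, 0 otherwise; in the order [0, 1, 2, 3, 4, 5, 6, 7] the diagonal is [1, 1, 2, 1, 1, 2, 1, 5]. Since every row of L sums to 0, the all-ones vector is in the kernel and 0 is an eigenvalue. The eigenvalues sum to 14, which equals trace(L) = 2|E|.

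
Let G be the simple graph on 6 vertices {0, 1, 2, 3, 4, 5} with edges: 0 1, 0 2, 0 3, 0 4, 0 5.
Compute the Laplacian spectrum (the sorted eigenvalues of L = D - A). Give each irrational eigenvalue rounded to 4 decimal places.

With the vertex order [0, 1, 2, 3, 4, 5], the degrees are [5, 1, 1, 1, 1, 1], giving D = diag(5, 1, 1, 1, 1, 1) and L = D - A. The multiplicity of 0 as a Laplacian eigenvalue equals the number of connected components. The single zero eigenvalue shows the graph is connected. There is one zero in the spectrum, matching the 1 component.

[0, 1, 1, 1, 1, 6]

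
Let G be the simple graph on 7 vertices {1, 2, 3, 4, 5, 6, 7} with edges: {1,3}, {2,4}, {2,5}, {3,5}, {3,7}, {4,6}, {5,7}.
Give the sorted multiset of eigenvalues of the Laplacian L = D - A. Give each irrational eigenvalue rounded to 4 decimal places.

[0, 0.2679, 1, 1.5858, 3, 3.7321, 4.4142]

Each diagonal entry of L is the vertex degree and each off-diagonal entry is -1 where an edge is present, 0 otherwise; in the order [1, 2, 3, 4, 5, 6, 7] the diagonal is [1, 2, 3, 2, 3, 1, 2]. L is symmetric positive semidefinite, so every eigenvalue is real and nonnegative. The eigenvalues sum to 14, which equals trace(L) = 2|E|. The largest eigenvalue, 4.4142, is at most the vertex count 7.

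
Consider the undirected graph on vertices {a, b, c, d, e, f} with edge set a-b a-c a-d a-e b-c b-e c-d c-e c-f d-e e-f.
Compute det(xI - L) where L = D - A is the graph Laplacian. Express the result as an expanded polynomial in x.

Each diagonal entry of L is the vertex degree and each off-diagonal entry is -1 where an edge is present, 0 otherwise; in the order [a, b, c, d, e, f] the diagonal is [4, 3, 5, 3, 5, 2]. The eigenvalues of L are [0, 2, 3, 5, 6, 6]; the characteristic polynomial is the product of (x - lambda_i), which multiplies out to x^6 - 22x^5 + 187x^4 - 762x^3 + 1476x^2 - 1080x. Since p(0) = det(-L) = 0, x divides p(x). The largest eigenvalue, 6, is at most the vertex count 6.

x^6 - 22x^5 + 187x^4 - 762x^3 + 1476x^2 - 1080x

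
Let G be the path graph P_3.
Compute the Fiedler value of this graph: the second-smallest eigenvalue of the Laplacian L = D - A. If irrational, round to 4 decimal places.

1

The graph has 3 vertices and degree multiset [2, 1, 1]; D is the diagonal matrix of degrees and L = D - A. The sorted Laplacian eigenvalues are [0, 1, 3]; the algebraic connectivity is the second entry, 1. The largest eigenvalue, 3, is at most the vertex count 3. By the matrix-tree theorem the graph has (1/3) * product of the nonzero eigenvalues = 1 spanning tree.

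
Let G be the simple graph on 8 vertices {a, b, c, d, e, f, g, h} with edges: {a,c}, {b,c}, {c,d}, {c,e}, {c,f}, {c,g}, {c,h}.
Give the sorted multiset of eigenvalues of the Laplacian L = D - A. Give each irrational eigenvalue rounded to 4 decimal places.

Reading degrees in the order [a, b, c, d, e, f, g, h] gives [1, 1, 7, 1, 1, 1, 1, 1]; set D = diag(1, 1, 7, 1, 1, 1, 1, 1) and form L = D - A. Diagonalising L (or applying a numerical eigensolver to the 8x8 matrix) gives the spectrum above. The single zero eigenvalue shows the graph is connected. The largest eigenvalue, 8, is at most the vertex count 8. The eigenvalues sum to 14, which equals trace(L) = 2|E|.

[0, 1, 1, 1, 1, 1, 1, 8]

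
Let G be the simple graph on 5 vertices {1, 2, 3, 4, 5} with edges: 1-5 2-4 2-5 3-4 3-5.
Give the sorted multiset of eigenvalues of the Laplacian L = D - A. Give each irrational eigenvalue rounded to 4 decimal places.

[0, 0.8299, 2, 2.6889, 4.4812]

Reading degrees in the order [1, 2, 3, 4, 5] gives [1, 2, 2, 2, 3]; set D = diag(1, 2, 2, 2, 3) and form L = D - A. Since every row of L sums to 0, the all-ones vector is in the kernel and 0 is an eigenvalue. The largest eigenvalue, 4.4812, is at most the vertex count 5. The eigenvalues sum to 10, which equals trace(L) = 2|E|.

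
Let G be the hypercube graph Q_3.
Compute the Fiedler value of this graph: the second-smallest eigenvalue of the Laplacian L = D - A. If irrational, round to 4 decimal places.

2

The graph has 8 vertices and degree multiset [3, 3, 3, 3, 3, 3, 3, 3]; D is the diagonal matrix of degrees and L = D - A. Computing the eigenvalues of L and sorting gives [0, 2, 2, 2, 4, 4, 4, 6]. The Fiedler value lambda_2 = 2 is strictly positive, so the graph is connected. By the matrix-tree theorem the graph has (1/8) * product of the nonzero eigenvalues = 384 spanning trees. The largest eigenvalue, 6, is at most the vertex count 8.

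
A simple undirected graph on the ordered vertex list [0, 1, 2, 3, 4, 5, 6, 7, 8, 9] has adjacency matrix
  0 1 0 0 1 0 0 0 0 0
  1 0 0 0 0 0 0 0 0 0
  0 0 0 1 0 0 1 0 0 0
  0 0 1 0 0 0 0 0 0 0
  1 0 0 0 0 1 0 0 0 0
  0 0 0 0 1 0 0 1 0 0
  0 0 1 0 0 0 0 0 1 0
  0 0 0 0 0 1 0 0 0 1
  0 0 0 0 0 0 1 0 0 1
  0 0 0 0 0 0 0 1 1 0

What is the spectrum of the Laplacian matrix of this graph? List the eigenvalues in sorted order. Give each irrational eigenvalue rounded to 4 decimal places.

With the vertex order [0, 1, 2, 3, 4, 5, 6, 7, 8, 9], the degrees are [2, 1, 2, 1, 2, 2, 2, 2, 2, 2], giving D = diag(2, 1, 2, 1, 2, 2, 2, 2, 2, 2) and L = D - A. L is symmetric positive semidefinite, so every eigenvalue is real and nonnegative. There is one zero in the spectrum, matching the 1 component.

[0, 0.0979, 0.3820, 0.8244, 1.3820, 2, 2.6180, 3.1756, 3.6180, 3.9021]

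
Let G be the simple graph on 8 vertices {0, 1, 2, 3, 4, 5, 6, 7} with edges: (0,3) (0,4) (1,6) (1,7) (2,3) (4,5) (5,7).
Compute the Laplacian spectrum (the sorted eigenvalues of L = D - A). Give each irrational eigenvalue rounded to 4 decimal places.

[0, 0.1522, 0.5858, 1.2346, 2, 2.7654, 3.4142, 3.8478]

With the vertex order [0, 1, 2, 3, 4, 5, 6, 7], the degrees are [2, 2, 1, 2, 2, 2, 1, 2], giving D = diag(2, 2, 1, 2, 2, 2, 1, 2) and L = D - A. Since every row of L sums to 0, the all-ones vector is in the kernel and 0 is an eigenvalue. The single zero eigenvalue shows the graph is connected. By the matrix-tree theorem the graph has (1/8) * product of the nonzero eigenvalues = 1 spanning tree.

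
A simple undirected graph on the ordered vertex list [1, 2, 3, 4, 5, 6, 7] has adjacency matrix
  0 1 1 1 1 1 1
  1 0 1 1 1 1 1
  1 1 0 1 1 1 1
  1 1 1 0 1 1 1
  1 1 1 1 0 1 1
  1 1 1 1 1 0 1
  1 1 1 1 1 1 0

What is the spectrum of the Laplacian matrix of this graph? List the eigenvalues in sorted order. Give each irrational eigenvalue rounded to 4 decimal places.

With the vertex order [1, 2, 3, 4, 5, 6, 7], the degrees are [6, 6, 6, 6, 6, 6, 6], giving D = diag(6, 6, 6, 6, 6, 6, 6) and L = D - A. Diagonalising L (or applying a numerical eigensolver to the 7x7 matrix) gives the spectrum above. There is one zero in the spectrum, matching the 1 component.

[0, 7, 7, 7, 7, 7, 7]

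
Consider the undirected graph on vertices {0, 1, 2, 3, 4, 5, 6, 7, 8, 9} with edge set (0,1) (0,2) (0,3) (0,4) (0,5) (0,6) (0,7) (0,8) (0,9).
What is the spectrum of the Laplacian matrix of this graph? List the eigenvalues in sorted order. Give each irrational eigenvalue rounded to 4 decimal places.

Each diagonal entry of L is the vertex degree and each off-diagonal entry is -1 where an edge is present, 0 otherwise; in the order [0, 1, 2, 3, 4, 5, 6, 7, 8, 9] the diagonal is [9, 1, 1, 1, 1, 1, 1, 1, 1, 1]. Diagonalising L (or applying a numerical eigensolver to the 10x10 matrix) gives the spectrum above. By the matrix-tree theorem the graph has (1/10) * product of the nonzero eigenvalues = 1 spanning tree.

[0, 1, 1, 1, 1, 1, 1, 1, 1, 10]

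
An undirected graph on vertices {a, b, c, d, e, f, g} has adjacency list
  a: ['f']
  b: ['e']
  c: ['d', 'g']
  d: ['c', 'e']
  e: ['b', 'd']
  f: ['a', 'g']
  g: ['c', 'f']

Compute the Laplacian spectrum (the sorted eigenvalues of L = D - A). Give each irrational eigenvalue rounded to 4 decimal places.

[0, 0.1981, 0.7530, 1.5550, 2.4450, 3.2470, 3.8019]

With the vertex order [a, b, c, d, e, f, g], the degrees are [1, 1, 2, 2, 2, 2, 2], giving D = diag(1, 1, 2, 2, 2, 2, 2) and L = D - A. Since every row of L sums to 0, the all-ones vector is in the kernel and 0 is an eigenvalue. The eigenvalues sum to 12, which equals trace(L) = 2|E|.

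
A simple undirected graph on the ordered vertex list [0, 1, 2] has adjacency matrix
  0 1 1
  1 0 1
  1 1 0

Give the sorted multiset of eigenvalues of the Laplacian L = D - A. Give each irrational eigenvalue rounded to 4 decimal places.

[0, 3, 3]

Reading degrees in the order [0, 1, 2] gives [2, 2, 2]; set D = diag(2, 2, 2) and form L = D - A. L is symmetric positive semidefinite, so every eigenvalue is real and nonnegative. The largest eigenvalue, 3, is at most the vertex count 3.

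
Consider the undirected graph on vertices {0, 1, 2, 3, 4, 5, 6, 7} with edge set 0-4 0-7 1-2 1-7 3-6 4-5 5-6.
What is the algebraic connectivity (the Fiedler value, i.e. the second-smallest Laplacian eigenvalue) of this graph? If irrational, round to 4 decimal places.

Reading degrees in the order [0, 1, 2, 3, 4, 5, 6, 7] gives [2, 2, 1, 1, 2, 2, 2, 2]; set D = diag(2, 2, 1, 1, 2, 2, 2, 2) and form L = D - A. The smallest Laplacian eigenvalue is always 0. The next one, lambda_2 = 0.1522, measures how hard the graph is to disconnect: larger values mean better connectivity. The largest eigenvalue, 3.8478, is at most the vertex count 8.

0.1522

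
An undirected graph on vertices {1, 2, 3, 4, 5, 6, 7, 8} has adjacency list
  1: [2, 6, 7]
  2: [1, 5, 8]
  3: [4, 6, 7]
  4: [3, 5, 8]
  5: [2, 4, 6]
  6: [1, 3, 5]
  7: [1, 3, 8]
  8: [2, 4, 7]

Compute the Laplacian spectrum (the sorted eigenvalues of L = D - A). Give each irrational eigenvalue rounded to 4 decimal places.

Each diagonal entry of L is the vertex degree and each off-diagonal entry is -1 where an edge is present, 0 otherwise; in the order [1, 2, 3, 4, 5, 6, 7, 8] the diagonal is [3, 3, 3, 3, 3, 3, 3, 3]. The multiplicity of 0 as a Laplacian eigenvalue equals the number of connected components. There is one zero in the spectrum, matching the 1 component. The largest eigenvalue, 6, is at most the vertex count 8.

[0, 2, 2, 2, 4, 4, 4, 6]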